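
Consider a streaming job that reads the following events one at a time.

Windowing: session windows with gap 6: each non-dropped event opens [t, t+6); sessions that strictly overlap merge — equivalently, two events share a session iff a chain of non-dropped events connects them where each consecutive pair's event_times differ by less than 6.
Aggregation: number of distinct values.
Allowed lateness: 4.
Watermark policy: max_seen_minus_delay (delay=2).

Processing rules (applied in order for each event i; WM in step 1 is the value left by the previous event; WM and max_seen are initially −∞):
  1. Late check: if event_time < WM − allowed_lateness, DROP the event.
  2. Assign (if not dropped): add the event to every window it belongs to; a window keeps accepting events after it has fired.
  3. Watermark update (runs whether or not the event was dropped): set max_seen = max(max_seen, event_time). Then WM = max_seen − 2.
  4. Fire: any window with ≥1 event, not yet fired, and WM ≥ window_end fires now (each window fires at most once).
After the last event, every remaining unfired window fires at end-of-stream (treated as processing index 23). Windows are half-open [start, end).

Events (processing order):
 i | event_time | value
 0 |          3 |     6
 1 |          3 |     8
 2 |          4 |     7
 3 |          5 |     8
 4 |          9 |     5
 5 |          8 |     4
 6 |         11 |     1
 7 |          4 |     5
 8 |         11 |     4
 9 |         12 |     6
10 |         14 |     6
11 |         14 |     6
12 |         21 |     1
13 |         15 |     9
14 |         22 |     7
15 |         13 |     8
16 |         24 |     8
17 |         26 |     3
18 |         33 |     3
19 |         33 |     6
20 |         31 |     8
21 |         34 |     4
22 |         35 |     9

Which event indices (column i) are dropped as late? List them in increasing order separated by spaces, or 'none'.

i=0 t=3 v=6: → [3,9); WM=1
i=1 t=3 v=8: → [3,9); WM=1
i=2 t=4 v=7: → [3,10); WM=2
i=3 t=5 v=8: → [3,11); WM=3
i=4 t=9 v=5: → [3,15); WM=7
i=5 t=8 v=4: → [3,15); WM=7
i=6 t=11 v=1: → [3,17); WM=9
i=7 t=4 v=5: DROP (t<9-4); WM=9
i=8 t=11 v=4: → [3,17); WM=9
i=9 t=12 v=6: → [3,18); WM=10
i=10 t=14 v=6: → [3,20); WM=12
i=11 t=14 v=6: → [3,20); WM=12
i=12 t=21 v=1: → [21,27); WM=19
i=13 t=15 v=9: → [3,21); WM=19
i=14 t=22 v=7: → [21,28); WM=20
i=15 t=13 v=8: DROP (t<20-4); WM=20
i=16 t=24 v=8: → [21,30); WM=22
i=17 t=26 v=3: → [21,32); WM=24
i=18 t=33 v=3: → [33,39); WM=31
i=19 t=33 v=6: → [33,39); WM=31
i=20 t=31 v=8: → [21,39); WM=31
i=21 t=34 v=4: → [21,40); WM=32
i=22 t=35 v=9: → [21,41); WM=33

7 15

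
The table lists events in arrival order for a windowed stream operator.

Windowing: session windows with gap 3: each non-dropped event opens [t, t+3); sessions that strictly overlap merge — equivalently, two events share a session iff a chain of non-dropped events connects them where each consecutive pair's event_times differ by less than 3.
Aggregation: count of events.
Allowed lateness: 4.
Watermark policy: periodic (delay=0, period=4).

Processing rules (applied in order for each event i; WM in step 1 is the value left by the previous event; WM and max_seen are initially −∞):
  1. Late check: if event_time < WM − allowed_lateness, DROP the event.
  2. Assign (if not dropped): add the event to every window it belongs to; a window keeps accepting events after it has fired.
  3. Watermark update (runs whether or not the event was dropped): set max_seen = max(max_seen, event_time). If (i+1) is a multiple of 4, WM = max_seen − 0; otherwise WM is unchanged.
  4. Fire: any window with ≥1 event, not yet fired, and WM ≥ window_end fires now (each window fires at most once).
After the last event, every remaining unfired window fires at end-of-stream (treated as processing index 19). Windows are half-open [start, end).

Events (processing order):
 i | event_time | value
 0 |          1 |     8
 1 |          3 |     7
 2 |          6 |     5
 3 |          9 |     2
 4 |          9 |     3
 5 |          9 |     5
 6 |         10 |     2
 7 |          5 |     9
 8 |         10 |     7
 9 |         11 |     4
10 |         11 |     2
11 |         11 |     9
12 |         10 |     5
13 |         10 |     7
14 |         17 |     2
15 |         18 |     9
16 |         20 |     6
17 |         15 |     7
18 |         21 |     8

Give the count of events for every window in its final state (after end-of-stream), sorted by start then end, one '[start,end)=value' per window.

[1,9)=4 [9,14)=10 [15,24)=5

i=0 t=1 v=8: → [1,4); WM=−∞
i=1 t=3 v=7: → [1,6); WM=−∞
i=2 t=6 v=5: → [6,9); WM=−∞
i=3 t=9 v=2: → [9,12); WM=9
i=4 t=9 v=3: → [9,12); WM=9
i=5 t=9 v=5: → [9,12); WM=9
i=6 t=10 v=2: → [9,13); WM=9
i=7 t=5 v=9: → [1,9); WM=10
i=8 t=10 v=7: → [9,13); WM=10
i=9 t=11 v=4: → [9,14); WM=10
i=10 t=11 v=2: → [9,14); WM=10
i=11 t=11 v=9: → [9,14); WM=11
i=12 t=10 v=5: → [9,14); WM=11
i=13 t=10 v=7: → [9,14); WM=11
i=14 t=17 v=2: → [17,20); WM=11
i=15 t=18 v=9: → [17,21); WM=18
i=16 t=20 v=6: → [17,23); WM=18
i=17 t=15 v=7: → [15,23); WM=18
i=18 t=21 v=8: → [15,24); WM=18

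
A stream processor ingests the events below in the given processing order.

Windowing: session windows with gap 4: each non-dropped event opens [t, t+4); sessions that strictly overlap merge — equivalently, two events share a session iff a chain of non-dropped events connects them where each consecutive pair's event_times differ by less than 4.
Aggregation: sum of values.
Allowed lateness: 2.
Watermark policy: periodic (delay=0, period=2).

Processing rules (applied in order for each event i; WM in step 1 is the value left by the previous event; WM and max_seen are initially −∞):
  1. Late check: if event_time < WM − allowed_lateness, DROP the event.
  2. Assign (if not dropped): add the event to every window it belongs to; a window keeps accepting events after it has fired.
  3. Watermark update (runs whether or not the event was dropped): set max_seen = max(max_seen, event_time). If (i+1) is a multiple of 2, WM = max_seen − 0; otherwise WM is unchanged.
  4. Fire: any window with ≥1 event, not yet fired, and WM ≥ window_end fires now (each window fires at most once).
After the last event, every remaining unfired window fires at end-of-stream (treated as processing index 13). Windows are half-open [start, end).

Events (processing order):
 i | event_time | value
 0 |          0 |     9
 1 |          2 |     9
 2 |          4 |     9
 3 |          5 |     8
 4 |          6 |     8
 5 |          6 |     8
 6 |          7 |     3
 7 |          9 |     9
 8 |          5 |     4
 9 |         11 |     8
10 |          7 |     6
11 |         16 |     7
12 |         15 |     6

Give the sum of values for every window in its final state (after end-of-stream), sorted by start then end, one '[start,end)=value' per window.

i=0 t=0 v=9: → [0,4); WM=−∞
i=1 t=2 v=9: → [0,6); WM=2
i=2 t=4 v=9: → [0,8); WM=2
i=3 t=5 v=8: → [0,9); WM=5
i=4 t=6 v=8: → [0,10); WM=5
i=5 t=6 v=8: → [0,10); WM=6
i=6 t=7 v=3: → [0,11); WM=6
i=7 t=9 v=9: → [0,13); WM=9
i=8 t=5 v=4: DROP (t<9-2); WM=9
i=9 t=11 v=8: → [0,15); WM=11
i=10 t=7 v=6: DROP (t<11-2); WM=11
i=11 t=16 v=7: → [16,20); WM=16
i=12 t=15 v=6: → [15,20); WM=16

[0,15)=71 [15,20)=13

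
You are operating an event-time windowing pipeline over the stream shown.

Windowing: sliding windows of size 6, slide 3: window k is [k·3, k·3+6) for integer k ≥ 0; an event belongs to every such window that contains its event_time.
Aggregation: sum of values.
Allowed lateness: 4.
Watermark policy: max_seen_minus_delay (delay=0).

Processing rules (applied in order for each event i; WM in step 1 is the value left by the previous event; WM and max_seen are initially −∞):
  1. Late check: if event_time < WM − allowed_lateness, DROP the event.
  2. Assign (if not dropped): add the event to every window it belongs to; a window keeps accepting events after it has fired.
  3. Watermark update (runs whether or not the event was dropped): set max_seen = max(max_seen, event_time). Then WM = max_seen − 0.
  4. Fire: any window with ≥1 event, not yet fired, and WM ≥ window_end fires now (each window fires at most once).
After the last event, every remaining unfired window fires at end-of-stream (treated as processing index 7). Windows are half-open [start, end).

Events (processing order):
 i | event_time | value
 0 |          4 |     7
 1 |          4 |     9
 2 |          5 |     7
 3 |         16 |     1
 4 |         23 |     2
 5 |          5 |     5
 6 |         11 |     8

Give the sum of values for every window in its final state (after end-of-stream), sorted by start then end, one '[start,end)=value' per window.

[0,6)=23 [3,9)=23 [12,18)=1 [15,21)=1 [18,24)=2 [21,27)=2

i=0 t=4 v=7: → [3,9),[0,6); WM=4
i=1 t=4 v=9: → [3,9),[0,6); WM=4
i=2 t=5 v=7: → [3,9),[0,6); WM=5
i=3 t=16 v=1: → [15,21),[12,18); WM=16; [0,6) fires=23 [3,9) fires=23
i=4 t=23 v=2: → [21,27),[18,24); WM=23; [12,18) fires=1 [15,21) fires=1
i=5 t=5 v=5: DROP (t<23-4); WM=23
i=6 t=11 v=8: DROP (t<23-4); WM=23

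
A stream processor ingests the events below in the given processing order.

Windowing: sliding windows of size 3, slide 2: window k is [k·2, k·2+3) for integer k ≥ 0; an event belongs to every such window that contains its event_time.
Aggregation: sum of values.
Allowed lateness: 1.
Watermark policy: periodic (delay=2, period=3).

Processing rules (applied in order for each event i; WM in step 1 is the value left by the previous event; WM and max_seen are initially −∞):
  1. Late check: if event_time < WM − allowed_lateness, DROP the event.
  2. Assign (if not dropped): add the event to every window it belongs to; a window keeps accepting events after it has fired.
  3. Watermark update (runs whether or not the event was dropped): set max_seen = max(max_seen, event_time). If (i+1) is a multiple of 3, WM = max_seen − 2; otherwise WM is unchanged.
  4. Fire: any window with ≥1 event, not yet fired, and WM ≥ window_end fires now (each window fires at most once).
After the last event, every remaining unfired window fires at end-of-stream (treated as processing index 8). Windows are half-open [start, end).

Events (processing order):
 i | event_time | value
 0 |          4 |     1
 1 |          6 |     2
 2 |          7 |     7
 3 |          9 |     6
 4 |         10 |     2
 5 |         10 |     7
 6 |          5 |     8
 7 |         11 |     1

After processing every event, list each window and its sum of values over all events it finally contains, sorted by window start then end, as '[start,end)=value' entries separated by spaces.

[2,5)=1 [4,7)=3 [6,9)=9 [8,11)=15 [10,13)=10

i=0 t=4 v=1: → [4,7),[2,5); WM=−∞
i=1 t=6 v=2: → [6,9),[4,7); WM=−∞
i=2 t=7 v=7: → [6,9); WM=5; [2,5) fires=1
i=3 t=9 v=6: → [8,11); WM=5
i=4 t=10 v=2: → [10,13),[8,11); WM=5
i=5 t=10 v=7: → [10,13),[8,11); WM=8; [4,7) fires=3
i=6 t=5 v=8: DROP (t<8-1); WM=8
i=7 t=11 v=1: → [10,13); WM=8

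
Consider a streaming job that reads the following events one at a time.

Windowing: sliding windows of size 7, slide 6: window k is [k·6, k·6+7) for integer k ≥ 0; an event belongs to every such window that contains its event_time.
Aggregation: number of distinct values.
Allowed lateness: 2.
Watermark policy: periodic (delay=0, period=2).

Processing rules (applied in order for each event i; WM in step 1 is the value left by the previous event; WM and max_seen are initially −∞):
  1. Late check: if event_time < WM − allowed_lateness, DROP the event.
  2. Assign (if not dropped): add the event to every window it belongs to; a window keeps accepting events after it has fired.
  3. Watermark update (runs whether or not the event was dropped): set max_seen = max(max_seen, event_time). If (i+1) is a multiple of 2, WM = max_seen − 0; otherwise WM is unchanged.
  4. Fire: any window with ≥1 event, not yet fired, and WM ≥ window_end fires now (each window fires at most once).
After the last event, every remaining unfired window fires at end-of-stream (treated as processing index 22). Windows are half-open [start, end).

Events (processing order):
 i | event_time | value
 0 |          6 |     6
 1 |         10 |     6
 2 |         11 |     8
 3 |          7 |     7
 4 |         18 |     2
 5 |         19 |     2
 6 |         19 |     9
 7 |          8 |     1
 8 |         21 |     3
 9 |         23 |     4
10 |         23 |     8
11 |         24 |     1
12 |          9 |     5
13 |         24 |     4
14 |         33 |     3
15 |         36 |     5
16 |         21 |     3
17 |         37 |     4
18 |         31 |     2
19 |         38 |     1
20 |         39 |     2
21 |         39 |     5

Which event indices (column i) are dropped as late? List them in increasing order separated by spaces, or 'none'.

3 7 12 16 18

i=0 t=6 v=6: → [6,13),[0,7); WM=−∞
i=1 t=10 v=6: → [6,13); WM=10; [0,7) fires=1
i=2 t=11 v=8: → [6,13); WM=10
i=3 t=7 v=7: DROP (t<10-2); WM=11
i=4 t=18 v=2: → [18,25),[12,19); WM=11
i=5 t=19 v=2: → [18,25); WM=19; [6,13) fires=2 [12,19) fires=1
i=6 t=19 v=9: → [18,25); WM=19
i=7 t=8 v=1: DROP (t<19-2); WM=19
i=8 t=21 v=3: → [18,25); WM=19
i=9 t=23 v=4: → [18,25); WM=23
i=10 t=23 v=8: → [18,25); WM=23
i=11 t=24 v=1: → [24,31),[18,25); WM=24
i=12 t=9 v=5: DROP (t<24-2); WM=24
i=13 t=24 v=4: → [24,31),[18,25); WM=24
i=14 t=33 v=3: → [30,37); WM=24
i=15 t=36 v=5: → [36,43),[30,37); WM=36; [18,25) fires=6 [24,31) fires=2
i=16 t=21 v=3: DROP (t<36-2); WM=36
i=17 t=37 v=4: → [36,43); WM=37; [30,37) fires=2
i=18 t=31 v=2: DROP (t<37-2); WM=37
i=19 t=38 v=1: → [36,43); WM=38
i=20 t=39 v=2: → [36,43); WM=38
i=21 t=39 v=5: → [36,43); WM=39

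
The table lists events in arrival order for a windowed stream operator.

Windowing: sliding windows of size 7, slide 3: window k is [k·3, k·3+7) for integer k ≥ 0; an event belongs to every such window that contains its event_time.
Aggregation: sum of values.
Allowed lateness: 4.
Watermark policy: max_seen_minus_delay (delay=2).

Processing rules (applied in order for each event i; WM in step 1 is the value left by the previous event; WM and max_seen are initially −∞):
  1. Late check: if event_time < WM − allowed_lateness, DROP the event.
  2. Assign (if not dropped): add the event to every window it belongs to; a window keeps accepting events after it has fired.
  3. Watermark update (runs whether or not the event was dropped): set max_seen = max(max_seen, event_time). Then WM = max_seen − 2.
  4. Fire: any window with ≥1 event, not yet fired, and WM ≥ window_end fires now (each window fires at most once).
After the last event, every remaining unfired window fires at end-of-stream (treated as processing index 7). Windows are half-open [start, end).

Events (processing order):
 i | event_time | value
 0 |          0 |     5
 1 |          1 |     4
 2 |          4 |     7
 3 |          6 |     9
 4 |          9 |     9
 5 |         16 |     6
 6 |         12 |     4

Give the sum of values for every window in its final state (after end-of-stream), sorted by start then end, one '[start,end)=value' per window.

[0,7)=25 [3,10)=25 [6,13)=22 [9,16)=13 [12,19)=10 [15,22)=6

i=0 t=0 v=5: → [0,7); WM=-2
i=1 t=1 v=4: → [0,7); WM=-1
i=2 t=4 v=7: → [3,10),[0,7); WM=2
i=3 t=6 v=9: → [6,13),[3,10),[0,7); WM=4
i=4 t=9 v=9: → [9,16),[6,13),[3,10); WM=7; [0,7) fires=25
i=5 t=16 v=6: → [15,22),[12,19); WM=14; [3,10) fires=25 [6,13) fires=18
i=6 t=12 v=4: → [12,19),[9,16),[6,13); WM=14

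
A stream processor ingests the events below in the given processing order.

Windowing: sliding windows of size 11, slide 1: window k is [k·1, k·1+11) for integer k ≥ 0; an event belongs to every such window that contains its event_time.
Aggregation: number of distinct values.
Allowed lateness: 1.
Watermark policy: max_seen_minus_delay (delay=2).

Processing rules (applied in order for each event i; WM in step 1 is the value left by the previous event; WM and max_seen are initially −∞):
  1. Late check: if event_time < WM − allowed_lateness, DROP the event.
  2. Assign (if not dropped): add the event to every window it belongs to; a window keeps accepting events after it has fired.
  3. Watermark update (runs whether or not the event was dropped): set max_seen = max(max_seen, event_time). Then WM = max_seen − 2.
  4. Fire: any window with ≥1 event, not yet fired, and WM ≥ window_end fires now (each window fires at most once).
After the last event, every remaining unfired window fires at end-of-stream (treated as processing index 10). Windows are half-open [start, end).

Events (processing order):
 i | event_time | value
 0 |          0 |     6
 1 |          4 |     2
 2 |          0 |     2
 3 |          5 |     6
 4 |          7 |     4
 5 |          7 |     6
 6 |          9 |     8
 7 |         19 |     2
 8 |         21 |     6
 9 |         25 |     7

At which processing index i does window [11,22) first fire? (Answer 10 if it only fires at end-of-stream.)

i=0 t=0 v=6: → [0,11); WM=-2
i=1 t=4 v=2: → [4,15),[3,14),[2,13),[1,12),[0,11); WM=2
i=2 t=0 v=2: DROP (t<2-1); WM=2
i=3 t=5 v=6: → [5,16),[4,15),[3,14),[2,13),[1,12),[0,11); WM=3
i=4 t=7 v=4: → [7,18),[6,17),[5,16),[4,15),[3,14),[2,13),[1,12),[0,11); WM=5
i=5 t=7 v=6: → [7,18),[6,17),[5,16),[4,15),[3,14),[2,13),[1,12),[0,11); WM=5
i=6 t=9 v=8: → [9,20),[8,19),[7,18),[6,17),[5,16),[4,15),[3,14),[2,13),[1,12),[0,11); WM=7
i=7 t=19 v=2: → [19,30),[18,29),[17,28),[16,27),[15,26),[14,25),[13,24),[12,23),[11,22),[10,21),[9,20); WM=17; [0,11) fires=4 [1,12) fires=4 [2,13) fires=4 [3,14) fires=4 [4,15) fires=4 [5,16) fires=3 [6,17) fires=3
i=8 t=21 v=6: → [21,32),[20,31),[19,30),[18,29),[17,28),[16,27),[15,26),[14,25),[13,24),[12,23),[11,22); WM=19; [7,18) fires=3 [8,19) fires=1
i=9 t=25 v=7: → [25,36),[24,35),[23,34),[22,33),[21,32),[20,31),[19,30),[18,29),[17,28),[16,27),[15,26); WM=23; [9,20) fires=2 [10,21) fires=1 [11,22) fires=2 [12,23) fires=2

9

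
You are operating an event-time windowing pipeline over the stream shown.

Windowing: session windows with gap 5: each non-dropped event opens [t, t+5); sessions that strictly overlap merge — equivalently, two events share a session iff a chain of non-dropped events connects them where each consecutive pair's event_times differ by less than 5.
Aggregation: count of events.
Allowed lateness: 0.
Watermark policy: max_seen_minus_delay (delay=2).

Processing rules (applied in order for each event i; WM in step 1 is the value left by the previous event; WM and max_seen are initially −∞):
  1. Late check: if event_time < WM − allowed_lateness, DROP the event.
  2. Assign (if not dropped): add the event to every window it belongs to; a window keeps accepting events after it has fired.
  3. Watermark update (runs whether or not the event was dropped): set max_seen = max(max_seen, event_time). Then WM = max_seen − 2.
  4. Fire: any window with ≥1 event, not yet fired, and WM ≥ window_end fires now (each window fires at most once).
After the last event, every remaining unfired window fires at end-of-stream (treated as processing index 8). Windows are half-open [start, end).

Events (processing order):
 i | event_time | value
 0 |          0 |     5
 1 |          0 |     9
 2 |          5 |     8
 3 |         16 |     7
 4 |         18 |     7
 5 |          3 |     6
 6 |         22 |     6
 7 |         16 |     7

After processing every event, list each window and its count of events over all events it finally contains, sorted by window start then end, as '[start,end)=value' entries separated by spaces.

i=0 t=0 v=5: → [0,5); WM=-2
i=1 t=0 v=9: → [0,5); WM=-2
i=2 t=5 v=8: → [5,10); WM=3
i=3 t=16 v=7: → [16,21); WM=14
i=4 t=18 v=7: → [16,23); WM=16
i=5 t=3 v=6: DROP (t<16-0); WM=16
i=6 t=22 v=6: → [16,27); WM=20
i=7 t=16 v=7: DROP (t<20-0); WM=20

[0,5)=2 [5,10)=1 [16,27)=3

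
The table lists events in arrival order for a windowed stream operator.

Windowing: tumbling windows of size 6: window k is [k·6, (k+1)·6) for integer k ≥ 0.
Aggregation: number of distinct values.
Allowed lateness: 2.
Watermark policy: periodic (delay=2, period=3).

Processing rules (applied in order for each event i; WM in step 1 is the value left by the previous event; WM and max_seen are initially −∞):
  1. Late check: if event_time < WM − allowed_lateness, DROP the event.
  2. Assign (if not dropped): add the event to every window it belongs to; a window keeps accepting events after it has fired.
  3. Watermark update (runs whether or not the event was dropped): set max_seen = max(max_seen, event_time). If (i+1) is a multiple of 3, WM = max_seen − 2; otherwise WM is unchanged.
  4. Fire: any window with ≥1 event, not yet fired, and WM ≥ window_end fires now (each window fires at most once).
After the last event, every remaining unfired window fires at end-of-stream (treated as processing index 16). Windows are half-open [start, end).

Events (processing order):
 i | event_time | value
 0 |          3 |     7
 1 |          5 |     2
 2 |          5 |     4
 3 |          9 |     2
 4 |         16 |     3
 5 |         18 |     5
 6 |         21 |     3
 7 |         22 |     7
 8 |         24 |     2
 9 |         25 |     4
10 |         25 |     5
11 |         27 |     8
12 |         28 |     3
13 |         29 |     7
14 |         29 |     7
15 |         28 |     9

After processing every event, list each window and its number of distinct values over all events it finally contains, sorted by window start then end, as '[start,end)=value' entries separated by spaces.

[0,6)=3 [6,12)=1 [12,18)=1 [18,24)=3 [24,30)=7

i=0 t=3 v=7: → [0,6); WM=−∞
i=1 t=5 v=2: → [0,6); WM=−∞
i=2 t=5 v=4: → [0,6); WM=3
i=3 t=9 v=2: → [6,12); WM=3
i=4 t=16 v=3: → [12,18); WM=3
i=5 t=18 v=5: → [18,24); WM=16; [0,6) fires=3 [6,12) fires=1
i=6 t=21 v=3: → [18,24); WM=16
i=7 t=22 v=7: → [18,24); WM=16
i=8 t=24 v=2: → [24,30); WM=22; [12,18) fires=1
i=9 t=25 v=4: → [24,30); WM=22
i=10 t=25 v=5: → [24,30); WM=22
i=11 t=27 v=8: → [24,30); WM=25; [18,24) fires=3
i=12 t=28 v=3: → [24,30); WM=25
i=13 t=29 v=7: → [24,30); WM=25
i=14 t=29 v=7: → [24,30); WM=27
i=15 t=28 v=9: → [24,30); WM=27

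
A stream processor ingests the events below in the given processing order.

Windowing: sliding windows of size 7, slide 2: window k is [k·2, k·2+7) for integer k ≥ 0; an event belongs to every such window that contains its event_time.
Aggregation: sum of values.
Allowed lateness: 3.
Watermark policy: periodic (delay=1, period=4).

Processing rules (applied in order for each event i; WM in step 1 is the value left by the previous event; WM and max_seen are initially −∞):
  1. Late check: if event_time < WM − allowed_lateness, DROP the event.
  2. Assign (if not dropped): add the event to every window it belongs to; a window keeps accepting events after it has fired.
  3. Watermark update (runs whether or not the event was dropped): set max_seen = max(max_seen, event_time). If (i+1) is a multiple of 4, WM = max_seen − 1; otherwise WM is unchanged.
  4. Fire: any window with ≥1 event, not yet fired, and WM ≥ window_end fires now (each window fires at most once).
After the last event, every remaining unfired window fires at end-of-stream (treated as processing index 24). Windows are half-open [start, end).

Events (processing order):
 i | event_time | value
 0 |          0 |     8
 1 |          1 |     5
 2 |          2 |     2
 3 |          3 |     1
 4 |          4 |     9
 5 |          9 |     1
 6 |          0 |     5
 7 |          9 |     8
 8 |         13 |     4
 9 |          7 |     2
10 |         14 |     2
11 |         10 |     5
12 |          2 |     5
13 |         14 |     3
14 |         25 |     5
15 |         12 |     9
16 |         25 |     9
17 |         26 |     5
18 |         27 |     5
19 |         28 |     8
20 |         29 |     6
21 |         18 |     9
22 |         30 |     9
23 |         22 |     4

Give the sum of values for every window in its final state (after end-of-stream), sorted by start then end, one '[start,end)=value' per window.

i=0 t=0 v=8: → [0,7); WM=−∞
i=1 t=1 v=5: → [0,7); WM=−∞
i=2 t=2 v=2: → [2,9),[0,7); WM=−∞
i=3 t=3 v=1: → [2,9),[0,7); WM=2
i=4 t=4 v=9: → [4,11),[2,9),[0,7); WM=2
i=5 t=9 v=1: → [8,15),[6,13),[4,11); WM=2
i=6 t=0 v=5: → [0,7); WM=2
i=7 t=9 v=8: → [8,15),[6,13),[4,11); WM=8; [0,7) fires=30
i=8 t=13 v=4: → [12,19),[10,17),[8,15); WM=8
i=9 t=7 v=2: → [6,13),[4,11),[2,9); WM=8
i=10 t=14 v=2: → [14,21),[12,19),[10,17),[8,15); WM=8
i=11 t=10 v=5: → [10,17),[8,15),[6,13),[4,11); WM=13; [2,9) fires=14 [4,11) fires=25 [6,13) fires=16
i=12 t=2 v=5: DROP (t<13-3); WM=13
i=13 t=14 v=3: → [14,21),[12,19),[10,17),[8,15); WM=13
i=14 t=25 v=5: → [24,31),[22,29),[20,27); WM=13
i=15 t=12 v=9: → [12,19),[10,17),[8,15),[6,13); WM=24; [8,15) fires=32 [10,17) fires=23 [12,19) fires=18 [14,21) fires=5
i=16 t=25 v=9: → [24,31),[22,29),[20,27); WM=24
i=17 t=26 v=5: → [26,33),[24,31),[22,29),[20,27); WM=24
i=18 t=27 v=5: → [26,33),[24,31),[22,29); WM=24
i=19 t=28 v=8: → [28,35),[26,33),[24,31),[22,29); WM=27; [20,27) fires=19
i=20 t=29 v=6: → [28,35),[26,33),[24,31); WM=27
i=21 t=18 v=9: DROP (t<27-3); WM=27
i=22 t=30 v=9: → [30,37),[28,35),[26,33),[24,31); WM=27
i=23 t=22 v=4: DROP (t<27-3); WM=29; [22,29) fires=32

[0,7)=30 [2,9)=14 [4,11)=25 [6,13)=25 [8,15)=32 [10,17)=23 [12,19)=18 [14,21)=5 [20,27)=19 [22,29)=32 [24,31)=47 [26,33)=33 [28,35)=23 [30,37)=9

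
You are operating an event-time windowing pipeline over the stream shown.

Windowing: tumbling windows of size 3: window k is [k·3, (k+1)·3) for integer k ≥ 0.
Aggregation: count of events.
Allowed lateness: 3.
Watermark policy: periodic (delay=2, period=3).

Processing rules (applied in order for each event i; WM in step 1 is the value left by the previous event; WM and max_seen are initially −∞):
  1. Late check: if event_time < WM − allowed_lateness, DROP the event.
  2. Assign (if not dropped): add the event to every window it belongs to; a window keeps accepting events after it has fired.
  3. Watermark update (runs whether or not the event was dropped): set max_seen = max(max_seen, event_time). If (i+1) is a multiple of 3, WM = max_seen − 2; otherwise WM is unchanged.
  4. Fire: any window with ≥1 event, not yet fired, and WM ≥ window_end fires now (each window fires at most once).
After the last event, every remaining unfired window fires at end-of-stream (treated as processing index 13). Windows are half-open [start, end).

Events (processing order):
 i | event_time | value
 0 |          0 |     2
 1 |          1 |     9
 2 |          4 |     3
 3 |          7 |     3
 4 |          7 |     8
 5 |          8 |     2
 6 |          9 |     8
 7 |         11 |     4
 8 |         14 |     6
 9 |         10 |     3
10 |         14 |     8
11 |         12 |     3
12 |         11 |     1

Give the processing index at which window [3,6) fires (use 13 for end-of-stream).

i=0 t=0 v=2: → [0,3); WM=−∞
i=1 t=1 v=9: → [0,3); WM=−∞
i=2 t=4 v=3: → [3,6); WM=2
i=3 t=7 v=3: → [6,9); WM=2
i=4 t=7 v=8: → [6,9); WM=2
i=5 t=8 v=2: → [6,9); WM=6; [0,3) fires=2 [3,6) fires=1
i=6 t=9 v=8: → [9,12); WM=6
i=7 t=11 v=4: → [9,12); WM=6
i=8 t=14 v=6: → [12,15); WM=12; [6,9) fires=3 [9,12) fires=2
i=9 t=10 v=3: → [9,12); WM=12
i=10 t=14 v=8: → [12,15); WM=12
i=11 t=12 v=3: → [12,15); WM=12
i=12 t=11 v=1: → [9,12); WM=12

5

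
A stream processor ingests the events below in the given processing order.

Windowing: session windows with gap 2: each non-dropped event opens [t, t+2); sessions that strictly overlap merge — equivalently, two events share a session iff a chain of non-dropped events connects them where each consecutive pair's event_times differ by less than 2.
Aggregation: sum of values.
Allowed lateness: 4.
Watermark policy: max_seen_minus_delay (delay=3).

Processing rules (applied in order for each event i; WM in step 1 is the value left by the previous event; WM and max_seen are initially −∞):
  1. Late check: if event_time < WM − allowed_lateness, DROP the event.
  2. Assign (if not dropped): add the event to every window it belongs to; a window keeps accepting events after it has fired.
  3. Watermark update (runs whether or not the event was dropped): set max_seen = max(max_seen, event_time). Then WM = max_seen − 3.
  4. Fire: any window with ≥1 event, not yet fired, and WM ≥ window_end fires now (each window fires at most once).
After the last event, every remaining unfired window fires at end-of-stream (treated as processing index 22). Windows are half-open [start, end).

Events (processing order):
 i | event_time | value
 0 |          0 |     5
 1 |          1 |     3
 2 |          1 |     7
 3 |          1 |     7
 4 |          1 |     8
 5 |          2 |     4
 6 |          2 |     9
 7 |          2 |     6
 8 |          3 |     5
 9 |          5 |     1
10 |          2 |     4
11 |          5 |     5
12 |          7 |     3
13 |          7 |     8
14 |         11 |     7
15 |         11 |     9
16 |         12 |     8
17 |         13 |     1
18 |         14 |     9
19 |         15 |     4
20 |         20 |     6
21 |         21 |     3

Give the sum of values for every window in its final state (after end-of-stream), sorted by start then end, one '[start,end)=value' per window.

i=0 t=0 v=5: → [0,2); WM=-3
i=1 t=1 v=3: → [0,3); WM=-2
i=2 t=1 v=7: → [0,3); WM=-2
i=3 t=1 v=7: → [0,3); WM=-2
i=4 t=1 v=8: → [0,3); WM=-2
i=5 t=2 v=4: → [0,4); WM=-1
i=6 t=2 v=9: → [0,4); WM=-1
i=7 t=2 v=6: → [0,4); WM=-1
i=8 t=3 v=5: → [0,5); WM=0
i=9 t=5 v=1: → [5,7); WM=2
i=10 t=2 v=4: → [0,5); WM=2
i=11 t=5 v=5: → [5,7); WM=2
i=12 t=7 v=3: → [7,9); WM=4
i=13 t=7 v=8: → [7,9); WM=4
i=14 t=11 v=7: → [11,13); WM=8
i=15 t=11 v=9: → [11,13); WM=8
i=16 t=12 v=8: → [11,14); WM=9
i=17 t=13 v=1: → [11,15); WM=10
i=18 t=14 v=9: → [11,16); WM=11
i=19 t=15 v=4: → [11,17); WM=12
i=20 t=20 v=6: → [20,22); WM=17
i=21 t=21 v=3: → [20,23); WM=18

[0,5)=58 [5,7)=6 [7,9)=11 [11,17)=38 [20,23)=9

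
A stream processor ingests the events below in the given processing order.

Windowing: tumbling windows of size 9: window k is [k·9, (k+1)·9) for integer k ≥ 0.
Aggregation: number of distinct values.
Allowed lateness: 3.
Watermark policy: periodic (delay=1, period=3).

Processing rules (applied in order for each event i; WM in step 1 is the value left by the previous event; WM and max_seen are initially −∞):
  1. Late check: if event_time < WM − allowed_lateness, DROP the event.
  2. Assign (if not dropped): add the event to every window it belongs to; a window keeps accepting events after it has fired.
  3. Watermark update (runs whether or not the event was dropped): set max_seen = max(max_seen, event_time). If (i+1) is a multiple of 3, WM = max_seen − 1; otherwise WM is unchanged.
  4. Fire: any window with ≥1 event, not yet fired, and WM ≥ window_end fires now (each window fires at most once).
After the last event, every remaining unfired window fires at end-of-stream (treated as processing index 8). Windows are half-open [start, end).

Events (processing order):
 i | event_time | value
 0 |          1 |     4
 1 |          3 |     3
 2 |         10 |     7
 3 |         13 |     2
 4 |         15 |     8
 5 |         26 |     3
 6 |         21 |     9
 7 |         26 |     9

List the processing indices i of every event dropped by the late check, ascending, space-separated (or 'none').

6

i=0 t=1 v=4: → [0,9); WM=−∞
i=1 t=3 v=3: → [0,9); WM=−∞
i=2 t=10 v=7: → [9,18); WM=9; [0,9) fires=2
i=3 t=13 v=2: → [9,18); WM=9
i=4 t=15 v=8: → [9,18); WM=9
i=5 t=26 v=3: → [18,27); WM=25; [9,18) fires=3
i=6 t=21 v=9: DROP (t<25-3); WM=25
i=7 t=26 v=9: → [18,27); WM=25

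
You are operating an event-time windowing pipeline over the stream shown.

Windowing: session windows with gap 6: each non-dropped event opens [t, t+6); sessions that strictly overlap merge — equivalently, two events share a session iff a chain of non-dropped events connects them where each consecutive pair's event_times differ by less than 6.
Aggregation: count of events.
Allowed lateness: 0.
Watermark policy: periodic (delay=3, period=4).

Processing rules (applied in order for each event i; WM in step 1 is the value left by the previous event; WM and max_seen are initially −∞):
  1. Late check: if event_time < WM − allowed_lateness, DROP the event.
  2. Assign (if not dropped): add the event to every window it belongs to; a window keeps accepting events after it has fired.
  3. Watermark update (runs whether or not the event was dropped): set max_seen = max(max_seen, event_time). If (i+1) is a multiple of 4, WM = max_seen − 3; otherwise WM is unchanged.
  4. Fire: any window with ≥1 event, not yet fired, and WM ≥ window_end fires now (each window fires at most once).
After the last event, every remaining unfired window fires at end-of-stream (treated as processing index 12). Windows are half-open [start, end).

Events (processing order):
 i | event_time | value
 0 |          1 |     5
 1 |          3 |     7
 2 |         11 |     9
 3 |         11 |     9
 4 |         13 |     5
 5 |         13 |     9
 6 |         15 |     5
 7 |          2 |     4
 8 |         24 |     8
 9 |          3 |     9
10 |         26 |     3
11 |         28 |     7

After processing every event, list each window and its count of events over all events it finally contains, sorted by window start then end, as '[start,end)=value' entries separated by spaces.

[1,9)=2 [11,21)=5 [24,34)=3

i=0 t=1 v=5: → [1,7); WM=−∞
i=1 t=3 v=7: → [1,9); WM=−∞
i=2 t=11 v=9: → [11,17); WM=−∞
i=3 t=11 v=9: → [11,17); WM=8
i=4 t=13 v=5: → [11,19); WM=8
i=5 t=13 v=9: → [11,19); WM=8
i=6 t=15 v=5: → [11,21); WM=8
i=7 t=2 v=4: DROP (t<8-0); WM=12
i=8 t=24 v=8: → [24,30); WM=12
i=9 t=3 v=9: DROP (t<12-0); WM=12
i=10 t=26 v=3: → [24,32); WM=12
i=11 t=28 v=7: → [24,34); WM=25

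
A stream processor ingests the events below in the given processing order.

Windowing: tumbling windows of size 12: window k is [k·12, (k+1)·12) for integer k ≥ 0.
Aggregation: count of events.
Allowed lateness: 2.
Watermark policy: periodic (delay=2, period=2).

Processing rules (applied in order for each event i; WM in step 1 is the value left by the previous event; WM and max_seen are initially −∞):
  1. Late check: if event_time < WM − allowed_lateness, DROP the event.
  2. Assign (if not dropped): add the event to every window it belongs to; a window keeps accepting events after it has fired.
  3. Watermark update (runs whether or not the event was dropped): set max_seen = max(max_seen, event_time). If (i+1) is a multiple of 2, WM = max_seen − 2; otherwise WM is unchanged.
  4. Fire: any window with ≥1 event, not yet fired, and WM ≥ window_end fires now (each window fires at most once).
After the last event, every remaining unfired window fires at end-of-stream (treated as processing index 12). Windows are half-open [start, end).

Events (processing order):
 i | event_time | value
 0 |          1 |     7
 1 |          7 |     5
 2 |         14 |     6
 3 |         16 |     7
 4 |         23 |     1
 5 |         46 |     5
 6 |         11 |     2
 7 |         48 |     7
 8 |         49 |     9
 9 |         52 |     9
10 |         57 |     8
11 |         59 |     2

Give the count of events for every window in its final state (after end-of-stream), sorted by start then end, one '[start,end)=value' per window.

[0,12)=2 [12,24)=3 [36,48)=1 [48,60)=5

i=0 t=1 v=7: → [0,12); WM=−∞
i=1 t=7 v=5: → [0,12); WM=5
i=2 t=14 v=6: → [12,24); WM=5
i=3 t=16 v=7: → [12,24); WM=14; [0,12) fires=2
i=4 t=23 v=1: → [12,24); WM=14
i=5 t=46 v=5: → [36,48); WM=44; [12,24) fires=3
i=6 t=11 v=2: DROP (t<44-2); WM=44
i=7 t=48 v=7: → [48,60); WM=46
i=8 t=49 v=9: → [48,60); WM=46
i=9 t=52 v=9: → [48,60); WM=50; [36,48) fires=1
i=10 t=57 v=8: → [48,60); WM=50
i=11 t=59 v=2: → [48,60); WM=57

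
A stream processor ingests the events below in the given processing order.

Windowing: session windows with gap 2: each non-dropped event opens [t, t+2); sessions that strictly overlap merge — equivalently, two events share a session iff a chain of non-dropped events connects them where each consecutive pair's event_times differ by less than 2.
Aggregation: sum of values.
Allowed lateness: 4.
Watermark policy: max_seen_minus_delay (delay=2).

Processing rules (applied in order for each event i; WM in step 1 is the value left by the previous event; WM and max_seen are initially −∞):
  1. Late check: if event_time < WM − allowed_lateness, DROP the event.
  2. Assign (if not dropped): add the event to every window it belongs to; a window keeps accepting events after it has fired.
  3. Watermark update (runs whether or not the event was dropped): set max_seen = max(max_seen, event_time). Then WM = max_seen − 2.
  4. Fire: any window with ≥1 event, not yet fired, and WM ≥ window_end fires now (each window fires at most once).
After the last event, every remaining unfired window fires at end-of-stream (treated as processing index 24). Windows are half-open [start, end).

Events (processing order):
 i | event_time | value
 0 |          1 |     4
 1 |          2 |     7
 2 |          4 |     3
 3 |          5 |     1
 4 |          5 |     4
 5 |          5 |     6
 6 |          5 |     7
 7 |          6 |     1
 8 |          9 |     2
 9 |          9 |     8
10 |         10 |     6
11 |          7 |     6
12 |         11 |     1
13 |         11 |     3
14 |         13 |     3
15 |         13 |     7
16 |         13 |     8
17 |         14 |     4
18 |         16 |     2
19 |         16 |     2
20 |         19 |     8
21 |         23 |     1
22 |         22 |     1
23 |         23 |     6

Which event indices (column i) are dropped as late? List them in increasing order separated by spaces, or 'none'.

none

i=0 t=1 v=4: → [1,3); WM=-1
i=1 t=2 v=7: → [1,4); WM=0
i=2 t=4 v=3: → [4,6); WM=2
i=3 t=5 v=1: → [4,7); WM=3
i=4 t=5 v=4: → [4,7); WM=3
i=5 t=5 v=6: → [4,7); WM=3
i=6 t=5 v=7: → [4,7); WM=3
i=7 t=6 v=1: → [4,8); WM=4
i=8 t=9 v=2: → [9,11); WM=7
i=9 t=9 v=8: → [9,11); WM=7
i=10 t=10 v=6: → [9,12); WM=8
i=11 t=7 v=6: → [4,9); WM=8
i=12 t=11 v=1: → [9,13); WM=9
i=13 t=11 v=3: → [9,13); WM=9
i=14 t=13 v=3: → [13,15); WM=11
i=15 t=13 v=7: → [13,15); WM=11
i=16 t=13 v=8: → [13,15); WM=11
i=17 t=14 v=4: → [13,16); WM=12
i=18 t=16 v=2: → [16,18); WM=14
i=19 t=16 v=2: → [16,18); WM=14
i=20 t=19 v=8: → [19,21); WM=17
i=21 t=23 v=1: → [23,25); WM=21
i=22 t=22 v=1: → [22,25); WM=21
i=23 t=23 v=6: → [22,25); WM=21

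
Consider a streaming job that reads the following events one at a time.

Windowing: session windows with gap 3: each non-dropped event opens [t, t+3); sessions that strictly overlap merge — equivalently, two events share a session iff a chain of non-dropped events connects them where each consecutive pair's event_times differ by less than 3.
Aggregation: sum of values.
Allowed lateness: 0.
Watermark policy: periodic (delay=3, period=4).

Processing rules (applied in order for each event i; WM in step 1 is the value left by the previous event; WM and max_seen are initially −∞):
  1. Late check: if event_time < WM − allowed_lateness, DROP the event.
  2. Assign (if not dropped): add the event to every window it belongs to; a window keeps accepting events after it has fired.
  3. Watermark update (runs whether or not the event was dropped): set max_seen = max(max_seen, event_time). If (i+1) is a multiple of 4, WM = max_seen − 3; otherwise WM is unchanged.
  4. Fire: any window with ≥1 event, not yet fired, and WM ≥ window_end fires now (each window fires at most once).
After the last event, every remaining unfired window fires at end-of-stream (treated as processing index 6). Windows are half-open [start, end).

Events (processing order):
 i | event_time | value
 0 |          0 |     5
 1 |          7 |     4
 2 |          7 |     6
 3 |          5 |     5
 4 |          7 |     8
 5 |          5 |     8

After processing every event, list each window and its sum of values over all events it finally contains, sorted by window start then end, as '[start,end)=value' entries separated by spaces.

[0,3)=5 [5,10)=31

i=0 t=0 v=5: → [0,3); WM=−∞
i=1 t=7 v=4: → [7,10); WM=−∞
i=2 t=7 v=6: → [7,10); WM=−∞
i=3 t=5 v=5: → [5,10); WM=4
i=4 t=7 v=8: → [5,10); WM=4
i=5 t=5 v=8: → [5,10); WM=4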